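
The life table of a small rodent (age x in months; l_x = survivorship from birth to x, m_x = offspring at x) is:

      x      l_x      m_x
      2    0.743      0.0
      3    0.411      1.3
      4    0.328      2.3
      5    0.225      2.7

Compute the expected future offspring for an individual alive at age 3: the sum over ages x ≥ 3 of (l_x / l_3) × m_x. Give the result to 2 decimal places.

4.61

l_3 = 0.411. Conditional survival from age 3 to x is l_x / l_3.
  x=3: (0.411/0.411) × 1.3 = 1.3000
  x=4: (0.328/0.411) × 2.3 = 1.8355
  x=5: (0.225/0.411) × 2.7 = 1.4781
Sum = 1.3000 + 1.8355 + 1.4781 = 4.6136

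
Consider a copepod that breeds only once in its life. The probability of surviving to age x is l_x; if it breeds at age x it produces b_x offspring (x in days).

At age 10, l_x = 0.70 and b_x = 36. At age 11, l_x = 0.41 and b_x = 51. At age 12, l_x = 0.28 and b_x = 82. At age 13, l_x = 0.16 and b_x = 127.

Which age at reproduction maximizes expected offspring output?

Expected offspring if breeding at age x = l_x × b_x:
  age 10: 0.70 × 36 = 25.200
  age 11: 0.41 × 51 = 20.910
  age 12: 0.28 × 82 = 22.960
  age 13: 0.16 × 127 = 20.320
Maximum at age 10 (25.200).

10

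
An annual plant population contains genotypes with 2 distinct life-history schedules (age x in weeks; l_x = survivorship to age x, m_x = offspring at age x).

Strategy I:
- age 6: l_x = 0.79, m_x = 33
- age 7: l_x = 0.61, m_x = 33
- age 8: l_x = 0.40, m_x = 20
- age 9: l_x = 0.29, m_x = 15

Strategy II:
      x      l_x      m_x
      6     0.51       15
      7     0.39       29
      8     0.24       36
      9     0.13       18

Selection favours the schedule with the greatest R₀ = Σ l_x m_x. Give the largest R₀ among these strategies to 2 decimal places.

58.55

Strategy I: R₀ = 0.79×33 + 0.61×33 + 0.40×20 + 0.29×15 = 58.5500
Strategy II: R₀ = 0.51×15 + 0.39×29 + 0.24×36 + 0.13×18 = 29.9400
Highest R₀: strategy I with 58.5500.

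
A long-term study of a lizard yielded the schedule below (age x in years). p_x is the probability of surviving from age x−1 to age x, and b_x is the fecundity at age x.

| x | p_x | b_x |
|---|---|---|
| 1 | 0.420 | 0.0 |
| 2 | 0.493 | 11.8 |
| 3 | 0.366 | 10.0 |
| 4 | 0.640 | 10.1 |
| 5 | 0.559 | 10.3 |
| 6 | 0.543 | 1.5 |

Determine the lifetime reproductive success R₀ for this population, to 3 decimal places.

3.992

Survivorship from birth: l_x = p_1·p_2·…·p_x.
  l_1 = 0.42000
  l_2 = 0.20706
  l_3 = 0.07578
  l_4 = 0.04850
  l_5 = 0.02711
  l_6 = 0.01472
R₀ = Σ l_x b_x:
  age 1: 0.42000 × 0.0 = 0.0000
  age 2: 0.20706 × 11.8 = 2.4433
  age 3: 0.07578 × 10.0 = 0.7578
  age 4: 0.04850 × 10.1 = 0.4899
  age 5: 0.02711 × 10.3 = 0.2792
  age 6: 0.01472 × 1.5 = 0.0221
R₀ = 0.0000 + 2.4433 + 0.7578 + 0.4899 + 0.2792 + 0.0221 = 3.9923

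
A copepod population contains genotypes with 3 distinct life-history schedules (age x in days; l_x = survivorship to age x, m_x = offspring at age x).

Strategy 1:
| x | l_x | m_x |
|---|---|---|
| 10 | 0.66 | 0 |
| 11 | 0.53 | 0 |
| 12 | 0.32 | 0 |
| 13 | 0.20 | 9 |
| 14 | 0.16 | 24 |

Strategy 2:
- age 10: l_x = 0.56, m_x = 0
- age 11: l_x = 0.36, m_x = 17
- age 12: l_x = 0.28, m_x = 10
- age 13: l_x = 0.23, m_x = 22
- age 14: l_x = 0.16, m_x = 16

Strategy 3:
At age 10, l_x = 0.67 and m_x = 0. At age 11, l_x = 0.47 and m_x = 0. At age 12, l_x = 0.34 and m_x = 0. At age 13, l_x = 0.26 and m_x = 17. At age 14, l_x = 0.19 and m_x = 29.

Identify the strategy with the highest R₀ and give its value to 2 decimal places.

Strategy 1: R₀ = 0.66×0 + 0.53×0 + 0.32×0 + 0.20×9 + 0.16×24 = 5.6400
Strategy 2: R₀ = 0.56×0 + 0.36×17 + 0.28×10 + 0.23×22 + 0.16×16 = 16.5400
Strategy 3: R₀ = 0.67×0 + 0.47×0 + 0.34×0 + 0.26×17 + 0.19×29 = 9.9300
Highest R₀: strategy 2 with 16.5400.

16.54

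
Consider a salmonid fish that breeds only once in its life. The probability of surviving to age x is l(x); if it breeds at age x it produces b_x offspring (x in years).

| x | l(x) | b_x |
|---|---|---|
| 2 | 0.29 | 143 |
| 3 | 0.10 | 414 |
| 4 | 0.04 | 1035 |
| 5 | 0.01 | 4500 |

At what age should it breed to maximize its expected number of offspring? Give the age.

Expected offspring if breeding at age x = l(x) × b_x:
  age 2: 0.29 × 143 = 41.470
  age 3: 0.10 × 414 = 41.400
  age 4: 0.04 × 1035 = 41.400
  age 5: 0.01 × 4500 = 45.000
Maximum at age 5 (45.000).

5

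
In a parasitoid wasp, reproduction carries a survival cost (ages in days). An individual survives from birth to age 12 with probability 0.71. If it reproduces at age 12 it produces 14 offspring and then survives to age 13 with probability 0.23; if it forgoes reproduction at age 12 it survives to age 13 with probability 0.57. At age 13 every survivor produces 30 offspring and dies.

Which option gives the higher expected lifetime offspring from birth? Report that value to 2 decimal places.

14.84

breed at age 12: R₀ = 0.71 × (14 + 0.23 × 30) = 0.71 × 20.9000 = 14.8390
delay to age 13: R₀ = 0.71 × (0.57 × 30) = 0.71 × 17.1000 = 12.1410
Higher: breed at age 12 (14.8390).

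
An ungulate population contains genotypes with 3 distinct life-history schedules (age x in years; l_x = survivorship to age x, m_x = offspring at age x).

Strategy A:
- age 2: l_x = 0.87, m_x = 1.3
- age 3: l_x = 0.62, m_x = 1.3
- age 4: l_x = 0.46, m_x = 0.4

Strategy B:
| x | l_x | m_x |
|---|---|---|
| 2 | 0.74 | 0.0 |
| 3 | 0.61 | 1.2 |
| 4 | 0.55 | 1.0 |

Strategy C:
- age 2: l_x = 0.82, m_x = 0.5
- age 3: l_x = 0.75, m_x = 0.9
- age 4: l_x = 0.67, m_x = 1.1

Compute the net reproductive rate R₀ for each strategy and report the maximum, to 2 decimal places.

Strategy A: R₀ = 0.87×1.3 + 0.62×1.3 + 0.46×0.4 = 2.1210
Strategy B: R₀ = 0.74×0.0 + 0.61×1.2 + 0.55×1.0 = 1.2820
Strategy C: R₀ = 0.82×0.5 + 0.75×0.9 + 0.67×1.1 = 1.8220
Highest R₀: strategy A with 2.1210.

2.12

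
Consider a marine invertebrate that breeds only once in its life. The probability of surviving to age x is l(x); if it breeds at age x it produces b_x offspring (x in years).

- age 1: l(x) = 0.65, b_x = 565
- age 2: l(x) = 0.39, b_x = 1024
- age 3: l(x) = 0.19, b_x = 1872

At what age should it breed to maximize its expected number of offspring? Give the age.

Expected offspring if breeding at age x = l(x) × b_x:
  age 1: 0.65 × 565 = 367.250
  age 2: 0.39 × 1024 = 399.360
  age 3: 0.19 × 1872 = 355.680
Maximum at age 2 (399.360).

2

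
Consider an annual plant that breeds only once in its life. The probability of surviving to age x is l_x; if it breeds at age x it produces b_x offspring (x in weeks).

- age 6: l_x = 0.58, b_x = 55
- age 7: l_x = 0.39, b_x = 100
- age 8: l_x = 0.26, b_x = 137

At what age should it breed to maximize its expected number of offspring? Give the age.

Expected offspring if breeding at age x = l_x × b_x:
  age 6: 0.58 × 55 = 31.900
  age 7: 0.39 × 100 = 39.000
  age 8: 0.26 × 137 = 35.620
Maximum at age 7 (39.000).

7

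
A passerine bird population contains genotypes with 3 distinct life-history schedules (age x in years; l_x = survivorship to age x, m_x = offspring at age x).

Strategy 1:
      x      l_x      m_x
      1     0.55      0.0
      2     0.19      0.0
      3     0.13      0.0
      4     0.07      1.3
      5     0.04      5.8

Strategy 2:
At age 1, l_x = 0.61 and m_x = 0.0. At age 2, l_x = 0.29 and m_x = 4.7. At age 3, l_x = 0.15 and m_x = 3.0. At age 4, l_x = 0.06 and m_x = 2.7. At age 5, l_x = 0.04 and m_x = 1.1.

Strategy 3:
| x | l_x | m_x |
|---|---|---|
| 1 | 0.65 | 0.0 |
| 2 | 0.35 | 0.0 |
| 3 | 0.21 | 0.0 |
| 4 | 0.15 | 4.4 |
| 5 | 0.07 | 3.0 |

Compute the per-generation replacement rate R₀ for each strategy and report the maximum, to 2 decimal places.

2.02

Strategy 1: R₀ = 0.55×0.0 + 0.19×0.0 + 0.13×0.0 + 0.07×1.3 + 0.04×5.8 = 0.3230
Strategy 2: R₀ = 0.61×0.0 + 0.29×4.7 + 0.15×3.0 + 0.06×2.7 + 0.04×1.1 = 2.0190
Strategy 3: R₀ = 0.65×0.0 + 0.35×0.0 + 0.21×0.0 + 0.15×4.4 + 0.07×3.0 = 0.8700
Highest R₀: strategy 2 with 2.0190.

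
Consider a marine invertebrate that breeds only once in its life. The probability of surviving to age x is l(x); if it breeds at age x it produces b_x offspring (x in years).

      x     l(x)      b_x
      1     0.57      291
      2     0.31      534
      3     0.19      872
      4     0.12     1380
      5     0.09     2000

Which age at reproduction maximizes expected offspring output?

5

Expected offspring if breeding at age x = l(x) × b_x:
  age 1: 0.57 × 291 = 165.870
  age 2: 0.31 × 534 = 165.540
  age 3: 0.19 × 872 = 165.680
  age 4: 0.12 × 1380 = 165.600
  age 5: 0.09 × 2000 = 180.000
Maximum at age 5 (180.000).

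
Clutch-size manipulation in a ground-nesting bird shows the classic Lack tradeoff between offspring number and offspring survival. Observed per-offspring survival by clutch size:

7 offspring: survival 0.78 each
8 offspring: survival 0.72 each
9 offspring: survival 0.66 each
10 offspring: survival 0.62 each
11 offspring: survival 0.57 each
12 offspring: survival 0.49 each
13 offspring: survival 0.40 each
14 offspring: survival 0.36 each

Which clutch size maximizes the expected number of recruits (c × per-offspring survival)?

11

Expected recruits = c × s(c):
  c=7: 7 × 0.78 = 5.460
  c=8: 8 × 0.72 = 5.760
  c=9: 9 × 0.66 = 5.940
  c=10: 10 × 0.62 = 6.200
  c=11: 11 × 0.57 = 6.270
  c=12: 12 × 0.49 = 5.880
  c=13: 13 × 0.40 = 5.200
  c=14: 14 × 0.36 = 5.040
Maximum at c = 11 (6.270 recruits).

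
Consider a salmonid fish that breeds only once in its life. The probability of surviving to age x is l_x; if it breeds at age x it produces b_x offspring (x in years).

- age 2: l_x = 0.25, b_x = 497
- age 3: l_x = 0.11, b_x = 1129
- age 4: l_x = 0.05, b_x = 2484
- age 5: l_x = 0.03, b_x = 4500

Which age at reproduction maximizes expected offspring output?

Expected offspring if breeding at age x = l_x × b_x:
  age 2: 0.25 × 497 = 124.250
  age 3: 0.11 × 1129 = 124.190
  age 4: 0.05 × 2484 = 124.200
  age 5: 0.03 × 4500 = 135.000
Maximum at age 5 (135.000).

5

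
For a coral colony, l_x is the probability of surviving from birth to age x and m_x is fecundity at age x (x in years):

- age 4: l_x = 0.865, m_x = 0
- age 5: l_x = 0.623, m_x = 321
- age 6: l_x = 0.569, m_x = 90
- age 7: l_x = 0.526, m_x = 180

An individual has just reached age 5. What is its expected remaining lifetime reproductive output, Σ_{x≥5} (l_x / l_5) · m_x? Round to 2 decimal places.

l_5 = 0.623. Conditional survival from age 5 to x is l_x / l_5.
  x=5: (0.623/0.623) × 321 = 321.0000
  x=6: (0.569/0.623) × 90 = 82.1990
  x=7: (0.526/0.623) × 180 = 151.9743
Sum = 321.0000 + 82.1990 + 151.9743 = 555.1734

555.17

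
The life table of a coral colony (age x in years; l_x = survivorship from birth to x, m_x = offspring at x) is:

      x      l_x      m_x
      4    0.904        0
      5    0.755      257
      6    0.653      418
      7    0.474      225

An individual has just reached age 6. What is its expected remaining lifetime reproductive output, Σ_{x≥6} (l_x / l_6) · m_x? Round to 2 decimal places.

l_6 = 0.653. Conditional survival from age 6 to x is l_x / l_6.
  x=6: (0.653/0.653) × 418 = 418.0000
  x=7: (0.474/0.653) × 225 = 163.3231
Sum = 418.0000 + 163.3231 = 581.3231

581.32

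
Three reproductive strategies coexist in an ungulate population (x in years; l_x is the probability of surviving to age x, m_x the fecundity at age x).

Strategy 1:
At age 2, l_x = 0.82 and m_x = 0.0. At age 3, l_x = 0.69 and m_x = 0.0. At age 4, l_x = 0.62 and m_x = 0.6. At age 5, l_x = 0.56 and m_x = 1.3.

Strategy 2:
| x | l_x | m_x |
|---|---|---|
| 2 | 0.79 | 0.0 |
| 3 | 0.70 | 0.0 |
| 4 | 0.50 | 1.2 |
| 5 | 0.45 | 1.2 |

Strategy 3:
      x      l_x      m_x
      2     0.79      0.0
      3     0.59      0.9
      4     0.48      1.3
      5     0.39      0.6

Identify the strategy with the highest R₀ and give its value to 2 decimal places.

1.39

Strategy 1: R₀ = 0.82×0.0 + 0.69×0.0 + 0.62×0.6 + 0.56×1.3 = 1.1000
Strategy 2: R₀ = 0.79×0.0 + 0.70×0.0 + 0.50×1.2 + 0.45×1.2 = 1.1400
Strategy 3: R₀ = 0.79×0.0 + 0.59×0.9 + 0.48×1.3 + 0.39×0.6 = 1.3890
Highest R₀: strategy 3 with 1.3890.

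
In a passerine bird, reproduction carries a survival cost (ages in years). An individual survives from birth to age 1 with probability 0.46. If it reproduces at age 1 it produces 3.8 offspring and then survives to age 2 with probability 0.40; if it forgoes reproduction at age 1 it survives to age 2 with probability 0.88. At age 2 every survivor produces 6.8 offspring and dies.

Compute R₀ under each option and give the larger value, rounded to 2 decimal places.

3.00

breed at age 1: R₀ = 0.46 × (3.8 + 0.40 × 6.8) = 0.46 × 6.5200 = 2.9992
delay to age 2: R₀ = 0.46 × (0.88 × 6.8) = 0.46 × 5.9840 = 2.7526
Higher: breed at age 1 (2.9992).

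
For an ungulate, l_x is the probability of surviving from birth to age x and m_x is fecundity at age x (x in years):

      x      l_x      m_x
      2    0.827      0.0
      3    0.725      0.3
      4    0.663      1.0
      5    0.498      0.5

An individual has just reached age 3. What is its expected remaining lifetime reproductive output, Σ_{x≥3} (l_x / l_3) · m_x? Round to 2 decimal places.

l_3 = 0.725. Conditional survival from age 3 to x is l_x / l_3.
  x=3: (0.725/0.725) × 0.3 = 0.3000
  x=4: (0.663/0.725) × 1.0 = 0.9145
  x=5: (0.498/0.725) × 0.5 = 0.3434
Sum = 0.3000 + 0.9145 + 0.3434 = 1.5579

1.56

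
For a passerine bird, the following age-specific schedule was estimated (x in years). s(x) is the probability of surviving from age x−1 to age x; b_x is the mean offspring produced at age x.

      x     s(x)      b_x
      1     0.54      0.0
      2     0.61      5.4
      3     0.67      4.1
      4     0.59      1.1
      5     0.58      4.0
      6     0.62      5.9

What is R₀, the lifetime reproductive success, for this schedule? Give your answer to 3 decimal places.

Survivorship from birth: l_x = s_1·s_2·…·s_x.
  l_1 = 0.54000
  l_2 = 0.32940
  l_3 = 0.22070
  l_4 = 0.13021
  l_5 = 0.07552
  l_6 = 0.04682
R₀ = Σ l_x b_x:
  age 1: 0.54000 × 0.0 = 0.0000
  age 2: 0.32940 × 5.4 = 1.7788
  age 3: 0.22070 × 4.1 = 0.9049
  age 4: 0.13021 × 1.1 = 0.1432
  age 5: 0.07552 × 4.0 = 0.3021
  age 6: 0.04682 × 5.9 = 0.2762
R₀ = 0.0000 + 1.7788 + 0.9049 + 0.1432 + 0.3021 + 0.2762 = 3.4052

3.405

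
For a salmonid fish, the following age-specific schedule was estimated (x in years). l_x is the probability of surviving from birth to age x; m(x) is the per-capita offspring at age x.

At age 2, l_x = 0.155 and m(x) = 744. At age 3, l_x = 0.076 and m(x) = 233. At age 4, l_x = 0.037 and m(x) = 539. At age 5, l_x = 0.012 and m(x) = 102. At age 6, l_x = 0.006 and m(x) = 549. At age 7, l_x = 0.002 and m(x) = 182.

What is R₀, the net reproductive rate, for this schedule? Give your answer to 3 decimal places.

157.853

R₀ = Σ l_x m(x):
  age 2: 0.155 × 744 = 115.3200
  age 3: 0.076 × 233 = 17.7080
  age 4: 0.037 × 539 = 19.9430
  age 5: 0.012 × 102 = 1.2240
  age 6: 0.006 × 549 = 3.2940
  age 7: 0.002 × 182 = 0.3640
R₀ = 115.3200 + 17.7080 + 19.9430 + 1.2240 + 3.2940 + 0.3640 = 157.8530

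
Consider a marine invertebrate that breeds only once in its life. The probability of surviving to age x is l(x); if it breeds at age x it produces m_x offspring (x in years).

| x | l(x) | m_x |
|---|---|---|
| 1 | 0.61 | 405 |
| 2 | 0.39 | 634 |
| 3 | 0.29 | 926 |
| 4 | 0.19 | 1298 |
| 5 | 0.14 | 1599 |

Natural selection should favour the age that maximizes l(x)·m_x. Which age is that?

Expected offspring if breeding at age x = l(x) × m_x:
  age 1: 0.61 × 405 = 247.050
  age 2: 0.39 × 634 = 247.260
  age 3: 0.29 × 926 = 268.540
  age 4: 0.19 × 1298 = 246.620
  age 5: 0.14 × 1599 = 223.860
Maximum at age 3 (268.540).

3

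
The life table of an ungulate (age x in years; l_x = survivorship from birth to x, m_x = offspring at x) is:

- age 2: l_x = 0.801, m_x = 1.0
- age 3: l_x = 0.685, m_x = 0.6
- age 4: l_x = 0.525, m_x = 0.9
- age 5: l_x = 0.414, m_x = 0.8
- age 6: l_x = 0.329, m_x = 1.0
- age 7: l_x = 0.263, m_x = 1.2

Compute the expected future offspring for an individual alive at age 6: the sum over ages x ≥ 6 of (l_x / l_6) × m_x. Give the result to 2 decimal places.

1.96

l_6 = 0.329. Conditional survival from age 6 to x is l_x / l_6.
  x=6: (0.329/0.329) × 1.0 = 1.0000
  x=7: (0.263/0.329) × 1.2 = 0.9593
Sum = 1.0000 + 0.9593 = 1.9593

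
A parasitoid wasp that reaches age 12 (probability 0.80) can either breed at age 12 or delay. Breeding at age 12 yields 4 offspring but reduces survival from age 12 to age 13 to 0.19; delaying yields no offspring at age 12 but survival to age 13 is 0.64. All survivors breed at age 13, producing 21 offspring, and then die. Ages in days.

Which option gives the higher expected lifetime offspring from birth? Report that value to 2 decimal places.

breed at age 12: R₀ = 0.80 × (4 + 0.19 × 21) = 0.80 × 7.9900 = 6.3920
delay to age 13: R₀ = 0.80 × (0.64 × 21) = 0.80 × 13.4400 = 10.7520
Higher: delay to age 13 (10.7520).

10.75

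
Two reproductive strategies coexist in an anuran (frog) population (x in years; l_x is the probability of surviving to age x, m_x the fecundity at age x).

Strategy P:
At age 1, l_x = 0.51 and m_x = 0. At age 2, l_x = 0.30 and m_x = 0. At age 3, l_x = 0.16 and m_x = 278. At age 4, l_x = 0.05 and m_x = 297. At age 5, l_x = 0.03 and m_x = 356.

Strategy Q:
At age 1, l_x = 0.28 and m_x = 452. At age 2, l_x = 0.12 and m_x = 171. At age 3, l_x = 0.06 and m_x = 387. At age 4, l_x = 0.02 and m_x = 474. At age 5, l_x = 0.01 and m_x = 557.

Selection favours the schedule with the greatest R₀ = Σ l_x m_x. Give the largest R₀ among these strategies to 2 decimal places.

Strategy P: R₀ = 0.51×0 + 0.30×0 + 0.16×278 + 0.05×297 + 0.03×356 = 70.0100
Strategy Q: R₀ = 0.28×452 + 0.12×171 + 0.06×387 + 0.02×474 + 0.01×557 = 185.3500
Highest R₀: strategy Q with 185.3500.

185.35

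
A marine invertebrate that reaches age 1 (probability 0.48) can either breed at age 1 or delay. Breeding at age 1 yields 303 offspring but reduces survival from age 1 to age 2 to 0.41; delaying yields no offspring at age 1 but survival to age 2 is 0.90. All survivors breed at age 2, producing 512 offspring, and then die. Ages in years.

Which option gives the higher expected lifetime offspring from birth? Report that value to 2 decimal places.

breed at age 1: R₀ = 0.48 × (303 + 0.41 × 512) = 0.48 × 512.9200 = 246.2016
delay to age 2: R₀ = 0.48 × (0.90 × 512) = 0.48 × 460.8000 = 221.1840
Higher: breed at age 1 (246.2016).

246.20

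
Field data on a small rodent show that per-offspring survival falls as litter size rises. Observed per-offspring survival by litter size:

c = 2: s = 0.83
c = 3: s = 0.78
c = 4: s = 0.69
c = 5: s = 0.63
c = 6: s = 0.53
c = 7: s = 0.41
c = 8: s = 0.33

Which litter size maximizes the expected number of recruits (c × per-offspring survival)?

6

Expected recruits = c × s(c):
  c=2: 2 × 0.83 = 1.660
  c=3: 3 × 0.78 = 2.340
  c=4: 4 × 0.69 = 2.760
  c=5: 5 × 0.63 = 3.150
  c=6: 6 × 0.53 = 3.180
  c=7: 7 × 0.41 = 2.870
  c=8: 8 × 0.33 = 2.640
Maximum at c = 6 (3.180 recruits).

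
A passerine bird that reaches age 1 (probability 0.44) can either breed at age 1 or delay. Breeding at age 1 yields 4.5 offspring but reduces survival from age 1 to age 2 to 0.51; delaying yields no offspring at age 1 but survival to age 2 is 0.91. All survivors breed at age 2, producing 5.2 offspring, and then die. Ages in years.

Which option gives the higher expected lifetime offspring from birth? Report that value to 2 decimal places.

breed at age 1: R₀ = 0.44 × (4.5 + 0.51 × 5.2) = 0.44 × 7.1520 = 3.1469
delay to age 2: R₀ = 0.44 × (0.91 × 5.2) = 0.44 × 4.7320 = 2.0821
Higher: breed at age 1 (3.1469).

3.15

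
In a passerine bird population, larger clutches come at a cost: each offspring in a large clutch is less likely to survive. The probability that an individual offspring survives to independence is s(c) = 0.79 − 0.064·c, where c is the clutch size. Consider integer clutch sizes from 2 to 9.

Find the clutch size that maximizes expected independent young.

6

Expected independent young = c × s(c):
  c=2: 2 × 0.662 = 1.324
  c=3: 3 × 0.598 = 1.794
  c=4: 4 × 0.534 = 2.136
  c=5: 5 × 0.470 = 2.350
  c=6: 6 × 0.406 = 2.436
  c=7: 7 × 0.342 = 2.394
  c=8: 8 × 0.278 = 2.224
  c=9: 9 × 0.214 = 1.926
Maximum at c = 6 (2.436 independent young).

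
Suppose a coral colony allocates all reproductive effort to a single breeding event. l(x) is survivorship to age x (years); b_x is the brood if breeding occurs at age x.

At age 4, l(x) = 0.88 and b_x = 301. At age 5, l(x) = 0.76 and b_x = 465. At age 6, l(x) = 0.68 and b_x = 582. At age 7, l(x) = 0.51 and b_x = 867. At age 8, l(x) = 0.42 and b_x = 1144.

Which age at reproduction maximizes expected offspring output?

Expected offspring if breeding at age x = l(x) × b_x:
  age 4: 0.88 × 301 = 264.880
  age 5: 0.76 × 465 = 353.400
  age 6: 0.68 × 582 = 395.760
  age 7: 0.51 × 867 = 442.170
  age 8: 0.42 × 1144 = 480.480
Maximum at age 8 (480.480).

8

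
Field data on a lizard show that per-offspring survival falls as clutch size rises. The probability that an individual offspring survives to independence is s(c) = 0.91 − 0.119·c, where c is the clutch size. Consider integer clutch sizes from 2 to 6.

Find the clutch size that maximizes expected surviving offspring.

Expected surviving offspring = c × s(c):
  c=2: 2 × 0.672 = 1.344
  c=3: 3 × 0.553 = 1.659
  c=4: 4 × 0.434 = 1.736
  c=5: 5 × 0.315 = 1.575
  c=6: 6 × 0.196 = 1.176
Maximum at c = 4 (1.736 surviving offspring).

4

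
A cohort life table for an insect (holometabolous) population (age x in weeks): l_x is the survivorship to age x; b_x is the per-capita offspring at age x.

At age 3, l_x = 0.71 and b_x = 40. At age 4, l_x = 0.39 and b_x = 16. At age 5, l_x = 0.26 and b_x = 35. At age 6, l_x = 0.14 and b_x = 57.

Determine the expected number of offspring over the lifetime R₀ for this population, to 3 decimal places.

R₀ = Σ l_x b_x:
  age 3: 0.71 × 40 = 28.4000
  age 4: 0.39 × 16 = 6.2400
  age 5: 0.26 × 35 = 9.1000
  age 6: 0.14 × 57 = 7.9800
R₀ = 28.4000 + 6.2400 + 9.1000 + 7.9800 = 51.7200

51.720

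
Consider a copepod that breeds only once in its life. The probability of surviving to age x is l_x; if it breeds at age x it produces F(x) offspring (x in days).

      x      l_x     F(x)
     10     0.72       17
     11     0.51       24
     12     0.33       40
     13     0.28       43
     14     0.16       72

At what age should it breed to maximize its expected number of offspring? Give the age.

12

Expected offspring if breeding at age x = l_x × F(x):
  age 10: 0.72 × 17 = 12.240
  age 11: 0.51 × 24 = 12.240
  age 12: 0.33 × 40 = 13.200
  age 13: 0.28 × 43 = 12.040
  age 14: 0.16 × 72 = 11.520
Maximum at age 12 (13.200).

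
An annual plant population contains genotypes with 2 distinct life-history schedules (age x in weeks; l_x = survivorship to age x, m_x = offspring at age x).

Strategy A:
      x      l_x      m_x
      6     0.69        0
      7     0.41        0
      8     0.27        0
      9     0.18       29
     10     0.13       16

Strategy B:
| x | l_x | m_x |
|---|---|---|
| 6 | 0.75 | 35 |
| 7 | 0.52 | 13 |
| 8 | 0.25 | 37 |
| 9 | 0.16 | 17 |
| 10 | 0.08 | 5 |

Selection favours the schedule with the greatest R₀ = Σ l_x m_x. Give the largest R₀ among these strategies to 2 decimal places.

45.38

Strategy A: R₀ = 0.69×0 + 0.41×0 + 0.27×0 + 0.18×29 + 0.13×16 = 7.3000
Strategy B: R₀ = 0.75×35 + 0.52×13 + 0.25×37 + 0.16×17 + 0.08×5 = 45.3800
Highest R₀: strategy B with 45.3800.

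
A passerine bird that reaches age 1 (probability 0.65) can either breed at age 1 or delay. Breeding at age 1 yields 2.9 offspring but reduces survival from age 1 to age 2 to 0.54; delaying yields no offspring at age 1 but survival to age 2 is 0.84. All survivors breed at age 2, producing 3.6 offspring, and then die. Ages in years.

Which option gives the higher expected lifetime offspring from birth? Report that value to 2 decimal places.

breed at age 1: R₀ = 0.65 × (2.9 + 0.54 × 3.6) = 0.65 × 4.8440 = 3.1486
delay to age 2: R₀ = 0.65 × (0.84 × 3.6) = 0.65 × 3.0240 = 1.9656
Higher: breed at age 1 (3.1486).

3.15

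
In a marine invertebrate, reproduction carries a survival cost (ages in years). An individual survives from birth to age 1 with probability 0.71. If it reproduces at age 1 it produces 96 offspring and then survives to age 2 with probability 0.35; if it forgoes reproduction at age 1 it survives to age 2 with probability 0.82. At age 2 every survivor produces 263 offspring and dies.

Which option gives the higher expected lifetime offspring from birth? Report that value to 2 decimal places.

breed at age 1: R₀ = 0.71 × (96 + 0.35 × 263) = 0.71 × 188.0500 = 133.5155
delay to age 2: R₀ = 0.71 × (0.82 × 263) = 0.71 × 215.6600 = 153.1186
Higher: delay to age 2 (153.1186).

153.12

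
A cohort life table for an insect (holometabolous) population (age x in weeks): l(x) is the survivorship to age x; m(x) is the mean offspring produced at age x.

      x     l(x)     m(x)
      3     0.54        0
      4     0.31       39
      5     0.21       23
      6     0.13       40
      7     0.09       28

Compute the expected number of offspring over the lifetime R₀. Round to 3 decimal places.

R₀ = Σ l(x) m(x):
  age 3: 0.54 × 0 = 0.0000
  age 4: 0.31 × 39 = 12.0900
  age 5: 0.21 × 23 = 4.8300
  age 6: 0.13 × 40 = 5.2000
  age 7: 0.09 × 28 = 2.5200
R₀ = 0.0000 + 12.0900 + 4.8300 + 5.2000 + 2.5200 = 24.6400

24.640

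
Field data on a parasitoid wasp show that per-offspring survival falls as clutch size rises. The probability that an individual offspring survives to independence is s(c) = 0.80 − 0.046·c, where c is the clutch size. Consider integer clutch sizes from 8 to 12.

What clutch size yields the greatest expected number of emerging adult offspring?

9

Expected emerging adult offspring = c × s(c):
  c=8: 8 × 0.432 = 3.456
  c=9: 9 × 0.386 = 3.474
  c=10: 10 × 0.340 = 3.400
  c=11: 11 × 0.294 = 3.234
  c=12: 12 × 0.248 = 2.976
Maximum at c = 9 (3.474 emerging adult offspring).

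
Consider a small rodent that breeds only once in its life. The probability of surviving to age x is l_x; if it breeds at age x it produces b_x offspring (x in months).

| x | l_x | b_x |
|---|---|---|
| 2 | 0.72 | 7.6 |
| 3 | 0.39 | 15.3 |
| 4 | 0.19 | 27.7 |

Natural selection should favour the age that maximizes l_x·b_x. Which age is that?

Expected offspring if breeding at age x = l_x × b_x:
  age 2: 0.72 × 7.6 = 5.472
  age 3: 0.39 × 15.3 = 5.967
  age 4: 0.19 × 27.7 = 5.263
Maximum at age 3 (5.967).

3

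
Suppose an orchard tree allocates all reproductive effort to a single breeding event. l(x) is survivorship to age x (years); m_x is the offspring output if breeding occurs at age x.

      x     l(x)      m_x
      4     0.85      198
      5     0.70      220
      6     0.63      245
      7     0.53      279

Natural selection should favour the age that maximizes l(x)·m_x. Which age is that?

4

Expected offspring if breeding at age x = l(x) × m_x:
  age 4: 0.85 × 198 = 168.300
  age 5: 0.70 × 220 = 154.000
  age 6: 0.63 × 245 = 154.350
  age 7: 0.53 × 279 = 147.870
Maximum at age 4 (168.300).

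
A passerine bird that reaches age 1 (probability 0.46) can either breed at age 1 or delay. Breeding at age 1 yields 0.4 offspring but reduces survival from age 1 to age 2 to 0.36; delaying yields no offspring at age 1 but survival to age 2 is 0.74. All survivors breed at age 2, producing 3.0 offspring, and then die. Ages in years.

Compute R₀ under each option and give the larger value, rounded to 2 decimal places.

breed at age 1: R₀ = 0.46 × (0.4 + 0.36 × 3.0) = 0.46 × 1.4800 = 0.6808
delay to age 2: R₀ = 0.46 × (0.74 × 3.0) = 0.46 × 2.2200 = 1.0212
Higher: delay to age 2 (1.0212).

1.02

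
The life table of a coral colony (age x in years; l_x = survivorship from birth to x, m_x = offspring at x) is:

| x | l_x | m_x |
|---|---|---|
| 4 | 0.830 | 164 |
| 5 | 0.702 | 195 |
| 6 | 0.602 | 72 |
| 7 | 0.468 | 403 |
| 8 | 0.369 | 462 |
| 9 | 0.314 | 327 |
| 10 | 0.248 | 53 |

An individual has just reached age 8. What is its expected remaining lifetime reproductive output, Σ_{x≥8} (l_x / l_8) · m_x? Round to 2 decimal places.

l_8 = 0.369. Conditional survival from age 8 to x is l_x / l_8.
  x=8: (0.369/0.369) × 462 = 462.0000
  x=9: (0.314/0.369) × 327 = 278.2602
  x=10: (0.248/0.369) × 53 = 35.6206
Sum = 462.0000 + 278.2602 + 35.6206 = 775.8808

775.88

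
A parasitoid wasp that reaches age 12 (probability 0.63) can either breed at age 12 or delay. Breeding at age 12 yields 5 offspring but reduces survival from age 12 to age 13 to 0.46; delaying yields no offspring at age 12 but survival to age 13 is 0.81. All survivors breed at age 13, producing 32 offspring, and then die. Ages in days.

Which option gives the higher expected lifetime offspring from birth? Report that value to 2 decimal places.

16.33

breed at age 12: R₀ = 0.63 × (5 + 0.46 × 32) = 0.63 × 19.7200 = 12.4236
delay to age 13: R₀ = 0.63 × (0.81 × 32) = 0.63 × 25.9200 = 16.3296
Higher: delay to age 13 (16.3296).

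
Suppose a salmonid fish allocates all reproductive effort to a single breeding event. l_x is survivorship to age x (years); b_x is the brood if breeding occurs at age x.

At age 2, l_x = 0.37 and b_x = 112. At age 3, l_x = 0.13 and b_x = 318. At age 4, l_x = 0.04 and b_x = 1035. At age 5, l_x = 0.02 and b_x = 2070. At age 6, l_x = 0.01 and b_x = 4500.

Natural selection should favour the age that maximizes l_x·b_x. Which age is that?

Expected offspring if breeding at age x = l_x × b_x:
  age 2: 0.37 × 112 = 41.440
  age 3: 0.13 × 318 = 41.340
  age 4: 0.04 × 1035 = 41.400
  age 5: 0.02 × 2070 = 41.400
  age 6: 0.01 × 4500 = 45.000
Maximum at age 6 (45.000).

6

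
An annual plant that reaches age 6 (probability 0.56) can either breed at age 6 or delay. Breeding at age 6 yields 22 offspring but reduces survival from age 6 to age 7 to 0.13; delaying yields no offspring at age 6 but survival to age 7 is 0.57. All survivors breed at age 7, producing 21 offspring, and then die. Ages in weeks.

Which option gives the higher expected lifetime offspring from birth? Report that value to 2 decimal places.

breed at age 6: R₀ = 0.56 × (22 + 0.13 × 21) = 0.56 × 24.7300 = 13.8488
delay to age 7: R₀ = 0.56 × (0.57 × 21) = 0.56 × 11.9700 = 6.7032
Higher: breed at age 6 (13.8488).

13.85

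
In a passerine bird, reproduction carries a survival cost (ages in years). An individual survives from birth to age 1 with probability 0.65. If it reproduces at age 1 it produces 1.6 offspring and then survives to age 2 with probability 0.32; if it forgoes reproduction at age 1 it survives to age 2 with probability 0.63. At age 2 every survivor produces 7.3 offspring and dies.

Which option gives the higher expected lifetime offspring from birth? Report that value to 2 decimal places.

2.99

breed at age 1: R₀ = 0.65 × (1.6 + 0.32 × 7.3) = 0.65 × 3.9360 = 2.5584
delay to age 2: R₀ = 0.65 × (0.63 × 7.3) = 0.65 × 4.5990 = 2.9894
Higher: delay to age 2 (2.9894).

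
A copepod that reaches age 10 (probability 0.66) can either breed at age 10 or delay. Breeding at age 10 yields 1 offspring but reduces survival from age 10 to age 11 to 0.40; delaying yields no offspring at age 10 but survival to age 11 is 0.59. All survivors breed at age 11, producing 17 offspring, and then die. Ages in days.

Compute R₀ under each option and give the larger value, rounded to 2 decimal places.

6.62

breed at age 10: R₀ = 0.66 × (1 + 0.40 × 17) = 0.66 × 7.8000 = 5.1480
delay to age 11: R₀ = 0.66 × (0.59 × 17) = 0.66 × 10.0300 = 6.6198
Higher: delay to age 11 (6.6198).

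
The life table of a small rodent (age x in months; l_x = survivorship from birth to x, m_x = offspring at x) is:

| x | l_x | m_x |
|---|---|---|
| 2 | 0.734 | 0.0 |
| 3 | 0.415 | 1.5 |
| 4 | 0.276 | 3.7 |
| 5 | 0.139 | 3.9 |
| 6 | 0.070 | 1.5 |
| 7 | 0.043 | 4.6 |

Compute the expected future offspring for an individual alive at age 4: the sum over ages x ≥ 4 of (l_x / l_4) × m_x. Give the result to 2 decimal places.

6.76

l_4 = 0.276. Conditional survival from age 4 to x is l_x / l_4.
  x=4: (0.276/0.276) × 3.7 = 3.7000
  x=5: (0.139/0.276) × 3.9 = 1.9641
  x=6: (0.070/0.276) × 1.5 = 0.3804
  x=7: (0.043/0.276) × 4.6 = 0.7167
Sum = 3.7000 + 1.9641 + 0.3804 + 0.7167 = 6.7612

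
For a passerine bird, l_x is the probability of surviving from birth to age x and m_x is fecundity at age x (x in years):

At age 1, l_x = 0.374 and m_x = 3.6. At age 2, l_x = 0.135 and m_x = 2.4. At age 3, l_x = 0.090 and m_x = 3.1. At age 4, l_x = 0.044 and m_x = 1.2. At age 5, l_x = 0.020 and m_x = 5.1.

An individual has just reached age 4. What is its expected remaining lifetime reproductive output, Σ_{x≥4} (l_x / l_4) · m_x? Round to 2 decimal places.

l_4 = 0.044. Conditional survival from age 4 to x is l_x / l_4.
  x=4: (0.044/0.044) × 1.2 = 1.2000
  x=5: (0.020/0.044) × 5.1 = 2.3182
Sum = 1.2000 + 2.3182 = 3.5182

3.52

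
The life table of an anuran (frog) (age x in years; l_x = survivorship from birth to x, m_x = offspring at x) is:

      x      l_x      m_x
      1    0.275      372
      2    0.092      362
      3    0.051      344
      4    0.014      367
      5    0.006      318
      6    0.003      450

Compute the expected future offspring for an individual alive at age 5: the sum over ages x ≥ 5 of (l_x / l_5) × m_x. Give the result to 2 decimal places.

543.00

l_5 = 0.006. Conditional survival from age 5 to x is l_x / l_5.
  x=5: (0.006/0.006) × 318 = 318.0000
  x=6: (0.003/0.006) × 450 = 225.0000
Sum = 318.0000 + 225.0000 = 543.0000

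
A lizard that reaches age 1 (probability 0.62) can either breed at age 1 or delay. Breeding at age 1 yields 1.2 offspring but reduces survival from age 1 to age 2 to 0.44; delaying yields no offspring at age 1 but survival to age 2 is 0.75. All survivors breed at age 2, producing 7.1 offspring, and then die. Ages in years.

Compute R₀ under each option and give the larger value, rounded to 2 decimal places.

3.30

breed at age 1: R₀ = 0.62 × (1.2 + 0.44 × 7.1) = 0.62 × 4.3240 = 2.6809
delay to age 2: R₀ = 0.62 × (0.75 × 7.1) = 0.62 × 5.3250 = 3.3015
Higher: delay to age 2 (3.3015).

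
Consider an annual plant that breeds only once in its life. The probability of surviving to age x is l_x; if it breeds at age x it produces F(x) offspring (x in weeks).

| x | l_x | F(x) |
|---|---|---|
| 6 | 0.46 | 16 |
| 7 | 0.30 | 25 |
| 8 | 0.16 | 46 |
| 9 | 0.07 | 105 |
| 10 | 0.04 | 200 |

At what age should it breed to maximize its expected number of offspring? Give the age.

10

Expected offspring if breeding at age x = l_x × F(x):
  age 6: 0.46 × 16 = 7.360
  age 7: 0.30 × 25 = 7.500
  age 8: 0.16 × 46 = 7.360
  age 9: 0.07 × 105 = 7.350
  age 10: 0.04 × 200 = 8.000
Maximum at age 10 (8.000).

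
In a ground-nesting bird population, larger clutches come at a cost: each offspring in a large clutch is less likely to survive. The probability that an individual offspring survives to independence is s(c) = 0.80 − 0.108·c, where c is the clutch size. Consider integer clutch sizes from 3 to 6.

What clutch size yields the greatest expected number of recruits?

4

Expected recruits = c × s(c):
  c=3: 3 × 0.476 = 1.428
  c=4: 4 × 0.368 = 1.472
  c=5: 5 × 0.260 = 1.300
  c=6: 6 × 0.152 = 0.912
Maximum at c = 4 (1.472 recruits).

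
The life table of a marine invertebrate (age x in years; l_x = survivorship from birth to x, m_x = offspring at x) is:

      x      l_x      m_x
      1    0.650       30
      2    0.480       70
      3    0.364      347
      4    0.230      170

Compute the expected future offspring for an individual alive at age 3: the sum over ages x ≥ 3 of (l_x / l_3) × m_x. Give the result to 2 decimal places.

l_3 = 0.364. Conditional survival from age 3 to x is l_x / l_3.
  x=3: (0.364/0.364) × 347 = 347.0000
  x=4: (0.230/0.364) × 170 = 107.4176
Sum = 347.0000 + 107.4176 = 454.4176

454.42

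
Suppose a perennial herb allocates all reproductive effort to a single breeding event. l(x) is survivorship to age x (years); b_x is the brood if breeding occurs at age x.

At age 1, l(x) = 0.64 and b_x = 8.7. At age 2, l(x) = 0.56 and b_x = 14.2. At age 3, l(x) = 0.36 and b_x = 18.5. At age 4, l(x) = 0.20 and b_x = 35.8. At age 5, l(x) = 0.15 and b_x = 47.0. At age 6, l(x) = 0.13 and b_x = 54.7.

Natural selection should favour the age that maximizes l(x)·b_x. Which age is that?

Expected offspring if breeding at age x = l(x) × b_x:
  age 1: 0.64 × 8.7 = 5.568
  age 2: 0.56 × 14.2 = 7.952
  age 3: 0.36 × 18.5 = 6.660
  age 4: 0.20 × 35.8 = 7.160
  age 5: 0.15 × 47.0 = 7.050
  age 6: 0.13 × 54.7 = 7.111
Maximum at age 2 (7.952).

2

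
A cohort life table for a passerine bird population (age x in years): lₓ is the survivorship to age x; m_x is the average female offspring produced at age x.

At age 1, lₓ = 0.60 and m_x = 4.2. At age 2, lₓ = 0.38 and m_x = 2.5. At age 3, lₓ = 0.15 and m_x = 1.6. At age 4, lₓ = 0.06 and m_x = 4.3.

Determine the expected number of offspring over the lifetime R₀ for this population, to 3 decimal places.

R₀ = Σ lₓ m_x:
  age 1: 0.60 × 4.2 = 2.5200
  age 2: 0.38 × 2.5 = 0.9500
  age 3: 0.15 × 1.6 = 0.2400
  age 4: 0.06 × 4.3 = 0.2580
R₀ = 2.5200 + 0.9500 + 0.2400 + 0.2580 = 3.9680

3.968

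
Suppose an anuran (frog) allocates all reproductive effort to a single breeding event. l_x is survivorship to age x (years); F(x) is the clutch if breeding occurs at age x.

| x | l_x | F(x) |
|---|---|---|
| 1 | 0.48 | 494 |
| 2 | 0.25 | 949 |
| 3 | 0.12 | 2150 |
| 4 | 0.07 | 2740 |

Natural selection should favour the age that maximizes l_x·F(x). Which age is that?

Expected offspring if breeding at age x = l_x × F(x):
  age 1: 0.48 × 494 = 237.120
  age 2: 0.25 × 949 = 237.250
  age 3: 0.12 × 2150 = 258.000
  age 4: 0.07 × 2740 = 191.800
Maximum at age 3 (258.000).

3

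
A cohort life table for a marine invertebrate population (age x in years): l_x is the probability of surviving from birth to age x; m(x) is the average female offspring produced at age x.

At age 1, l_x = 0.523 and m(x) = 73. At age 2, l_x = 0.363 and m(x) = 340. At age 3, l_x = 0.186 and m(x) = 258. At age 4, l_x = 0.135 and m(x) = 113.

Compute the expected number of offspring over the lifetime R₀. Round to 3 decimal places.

R₀ = Σ l_x m(x):
  age 1: 0.523 × 73 = 38.1790
  age 2: 0.363 × 340 = 123.4200
  age 3: 0.186 × 258 = 47.9880
  age 4: 0.135 × 113 = 15.2550
R₀ = 38.1790 + 123.4200 + 47.9880 + 15.2550 = 224.8420

224.842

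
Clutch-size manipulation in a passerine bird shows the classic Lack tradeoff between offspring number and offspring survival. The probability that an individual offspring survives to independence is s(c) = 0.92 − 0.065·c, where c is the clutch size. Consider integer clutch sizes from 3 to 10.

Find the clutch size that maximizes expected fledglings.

Expected fledglings = c × s(c):
  c=3: 3 × 0.725 = 2.175
  c=4: 4 × 0.660 = 2.640
  c=5: 5 × 0.595 = 2.975
  c=6: 6 × 0.530 = 3.180
  c=7: 7 × 0.465 = 3.255
  c=8: 8 × 0.400 = 3.200
  c=9: 9 × 0.335 = 3.015
  c=10: 10 × 0.270 = 2.700
Maximum at c = 7 (3.255 fledglings).

7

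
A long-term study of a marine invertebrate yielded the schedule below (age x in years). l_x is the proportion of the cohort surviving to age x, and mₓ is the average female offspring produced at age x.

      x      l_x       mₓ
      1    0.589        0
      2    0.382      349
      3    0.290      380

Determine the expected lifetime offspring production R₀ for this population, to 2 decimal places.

R₀ = Σ l_x mₓ:
  age 1: 0.589 × 0 = 0.0000
  age 2: 0.382 × 349 = 133.3180
  age 3: 0.290 × 380 = 110.2000
R₀ = 0.0000 + 133.3180 + 110.2000 = 243.5180

243.52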